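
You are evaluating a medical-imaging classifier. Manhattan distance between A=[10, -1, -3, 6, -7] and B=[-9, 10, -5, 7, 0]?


d = |10+ 9| + |-1-10| + |-3+ 5| + |6-7| + |-7-0|
  = 19 + 11 + 2 + 1 + 7
  = 40

40


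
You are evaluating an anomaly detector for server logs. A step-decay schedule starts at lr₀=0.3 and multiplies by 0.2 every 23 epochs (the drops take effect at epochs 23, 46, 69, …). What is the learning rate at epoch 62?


n_drops = ⌊62/23⌋ = 2
lr = 0.3·0.2^2 = 0.3·0.04 = 0.012

0.012


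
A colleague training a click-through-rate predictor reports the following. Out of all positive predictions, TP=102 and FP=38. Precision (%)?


Precision = TP/(TP+FP)
= 102/(102+38)
= 102/140 = 72.86%

72.86%


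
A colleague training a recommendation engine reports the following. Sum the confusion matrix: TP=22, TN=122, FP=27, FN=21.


Total = TP + TN + FP + FN
= 22 + 122 + 27 + 21
= 192
(Predicted positive: 49, predicted negative: 143)

192


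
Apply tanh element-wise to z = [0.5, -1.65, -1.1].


tanh(0.5) = 0.4621
tanh(-1.65) = -0.9289
tanh(-1.1) = -0.8005
result = [0.4621, -0.9289, -0.8005]

[0.4621, -0.9289, -0.8005]


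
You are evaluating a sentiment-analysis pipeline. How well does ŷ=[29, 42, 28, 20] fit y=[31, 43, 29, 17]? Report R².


ȳ = 30
SS_res = Σ(y-ŷ)² = 15
SS_tot = Σ(y-ȳ)² = 340
R² = 1 - SS_res/SS_tot = 1 - 0.0441 = 0.9559

0.9559


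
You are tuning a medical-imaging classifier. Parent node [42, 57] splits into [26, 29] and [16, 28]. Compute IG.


Parent = [42, 57], H_parent = 0.9834
H_left = 0.9979 (n=55), H_right = 0.9457 (n=44)
H_children = (55/99)·0.9979 + (44/99)·0.9457 = 0.9747
IG = 0.9834 - 0.9747 = 0.0087

0.0087


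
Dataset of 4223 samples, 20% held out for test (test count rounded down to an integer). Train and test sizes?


Test = ⌊4223·20/100⌋ = 844
Train = 4223 - 844 = 3379

Train: 3379, Test: 844


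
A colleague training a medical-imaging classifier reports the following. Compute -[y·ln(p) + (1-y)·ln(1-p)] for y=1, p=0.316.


BCE = -[y·ln(p) + (1-y)·ln(1-p)]
= -1·ln(0.316) - 0
= -ln(0.316) = 1.152

1.152


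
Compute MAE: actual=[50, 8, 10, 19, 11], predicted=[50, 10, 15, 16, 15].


Absolute errors: |50-50|=0, |8-10|=2, |10-15|=5, |19-16|=3, |11-15|=4
Sum = 14
MAE = 14/5 = 14/5

14/5


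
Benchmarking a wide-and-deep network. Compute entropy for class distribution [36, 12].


Probabilities: [36/48, 12/48] ≈ [0.75, 0.25]
H = -((36/48)·log₂(36/48) + (12/48)·log₂(12/48))
  = 0.8113 bits

0.8113 bits


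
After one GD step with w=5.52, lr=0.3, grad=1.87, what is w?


w_new = w - α·∇
= 5.52 - 0.3·1.87
= 5.52 - 0.561
= 4.959

4.959


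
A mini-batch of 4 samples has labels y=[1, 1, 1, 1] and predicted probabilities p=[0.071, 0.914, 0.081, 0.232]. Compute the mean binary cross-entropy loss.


L[0] = -ln(0.071) = 2.6451
L[1] = -ln(0.914) = 0.0899
L[2] = -ln(0.081) = 2.5133
L[3] = -ln(0.232) = 1.461
mean = (2.6451 + 0.0899 + 2.5133 + 1.461)/4 = 1.6773

1.6773


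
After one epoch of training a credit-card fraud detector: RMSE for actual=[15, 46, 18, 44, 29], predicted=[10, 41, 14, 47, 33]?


MSE = 91/5 = 18.2
RMSE = √(91/5) = 4.2661

4.2661


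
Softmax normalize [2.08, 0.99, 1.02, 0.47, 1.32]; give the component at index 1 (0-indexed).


Exponentials: e^2.08=8.0045, e^0.99=2.6912, e^1.02=2.7732, e^0.47=1.6, e^1.32=3.7434
Sum = 18.8123
Softmax = [0.4255, 0.1431, 0.1474, 0.0851, 0.199]
p[1] = 2.6912/18.8123 = 0.1431

0.1431


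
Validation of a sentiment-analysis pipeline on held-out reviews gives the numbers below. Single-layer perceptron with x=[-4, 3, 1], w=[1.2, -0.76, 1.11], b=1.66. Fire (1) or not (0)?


z = (-4)·(1.2) + (3)·(-0.76) + (1)·(1.11) + 1.66
  = -4.31
step(z) = 0 (z<0)

0


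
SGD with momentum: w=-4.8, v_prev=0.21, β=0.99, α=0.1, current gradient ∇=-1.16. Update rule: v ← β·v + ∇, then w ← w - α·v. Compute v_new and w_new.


v_new = 0.99·0.21 - 1.16 = 0.2079 - 1.16 = -0.9521
w_new = -4.8 - 0.1·-0.9521 = -4.8 + 0.09521 = -4.70479

v_new=-0.9521, w_new=-4.70479


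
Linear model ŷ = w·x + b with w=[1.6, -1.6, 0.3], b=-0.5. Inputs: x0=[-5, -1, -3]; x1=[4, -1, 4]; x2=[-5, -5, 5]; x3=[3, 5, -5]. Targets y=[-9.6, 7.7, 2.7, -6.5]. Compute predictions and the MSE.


ŷ0 = (1.6)·(-5) + (-1.6)·(-1) + (0.3)·(-3) - 0.5 = -7.8
ŷ1 = (1.6)·(4) + (-1.6)·(-1) + (0.3)·(4) - 0.5 = 8.7
ŷ2 = (1.6)·(-5) + (-1.6)·(-5) + (0.3)·(5) - 0.5 = 1.0
ŷ3 = (1.6)·(3) + (-1.6)·(5) + (0.3)·(-5) - 0.5 = -5.2
errors² = [3.24, 1.0, 2.89, 1.69]
MSE = 8.8200/4 = 2.205

2.205


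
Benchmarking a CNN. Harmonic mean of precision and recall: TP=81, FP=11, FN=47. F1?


Precision = 81/92 = 0.8804
Recall = 81/128 = 0.6328
F1 = 2·P·R/(P+R) = 2·TP/(2·TP+FP+FN) = 162/(162+11+47) = 162/220 = 0.7364

0.7364


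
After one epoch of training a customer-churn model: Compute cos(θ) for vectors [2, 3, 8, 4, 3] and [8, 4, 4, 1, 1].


A·B = 2·8 + 3·4 + 8·4 + 4·1 + 3·1 = 67
‖A‖ = √102 = 10.0995, ‖B‖ = √98 = 9.8995
cos = 67/(√102·√98) = 67/√9996 = 0.6701

0.6701


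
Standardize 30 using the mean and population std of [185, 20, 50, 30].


μ = 71.25, σ = 66.5559
z = (30 - 71.25)/66.5559 = -0.6198

-0.6198


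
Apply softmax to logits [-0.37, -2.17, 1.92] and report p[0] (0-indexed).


Exponentials: e^-0.37=0.6907, e^-2.17=0.1142, e^1.92=6.821
Sum = 7.6259
Softmax = [0.0906, 0.015, 0.8944]
p[0] = 0.6907/7.6259 = 0.0906

0.0906


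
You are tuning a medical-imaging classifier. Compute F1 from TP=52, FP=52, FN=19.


Precision = 52/104 = 0.5
Recall = 52/71 = 0.7324
F1 = 2·P·R/(P+R) = 2·TP/(2·TP+FP+FN) = 104/(104+52+19) = 104/175 = 0.5943

0.5943


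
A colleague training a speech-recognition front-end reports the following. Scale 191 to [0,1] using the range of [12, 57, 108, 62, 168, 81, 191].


min=12, max=191
(191-12)/(191-12) = 179/179 = 1.0

1.0


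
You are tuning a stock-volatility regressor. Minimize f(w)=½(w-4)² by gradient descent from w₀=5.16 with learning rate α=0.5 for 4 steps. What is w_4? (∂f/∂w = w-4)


step 1: grad = 5.16-4 = 1.16; w = 5.16 - 0.5·(1.16) = 4.58
step 2: grad = 4.58-4 = 0.58; w = 4.58 - 0.5·(0.58) = 4.29
step 3: grad = 4.29-4 = 0.29; w = 4.29 - 0.5·(0.29) = 4.145
step 4: grad = 4.145-4 = 0.145; w = 4.145 - 0.5·(0.145) = 4.0725

4.0725


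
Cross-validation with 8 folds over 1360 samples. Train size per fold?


Fold size = 1360/8 = 170
Training per fold = 1360 - 170 = 1190

1190


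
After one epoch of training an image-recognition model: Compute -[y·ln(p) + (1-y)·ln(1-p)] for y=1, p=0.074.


BCE = -[y·ln(p) + (1-y)·ln(1-p)]
= -1·ln(0.074) - 0
= -ln(0.074) = 2.6037

2.6037


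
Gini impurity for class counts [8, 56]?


Probabilities: [8/64, 56/64] ≈ [0.125, 0.875]
Σpᵢ² = (64 + 3136)/64² = 3200/4096
Gini = 1 - Σpᵢ² = 1 - 3200/4096 = 0.2188

0.2188


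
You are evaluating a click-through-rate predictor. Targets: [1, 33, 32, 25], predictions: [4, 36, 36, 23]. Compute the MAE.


Absolute errors: |1-4|=3, |33-36|=3, |32-36|=4, |25-23|=2
Sum = 12
MAE = 12/4 = 3

3


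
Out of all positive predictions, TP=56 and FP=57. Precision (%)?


Precision = TP/(TP+FP)
= 56/(56+57)
= 56/113 = 49.56%

49.56%


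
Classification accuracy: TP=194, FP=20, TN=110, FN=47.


Accuracy = (TP+TN)/(TP+TN+FP+FN)
= (194+110)/(371)
= 304/371 = 81.94%

81.94%


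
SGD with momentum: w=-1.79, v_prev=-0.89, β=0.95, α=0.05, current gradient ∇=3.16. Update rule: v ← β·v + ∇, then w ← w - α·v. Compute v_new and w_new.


v_new = 0.95·-0.89 + 3.16 = -0.8455 + 3.16 = 2.3145
w_new = -1.79 - 0.05·2.3145 = -1.79 - 0.115725 = -1.905725

v_new=2.3145, w_new=-1.905725


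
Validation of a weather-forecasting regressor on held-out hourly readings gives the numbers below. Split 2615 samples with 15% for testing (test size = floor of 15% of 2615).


Test = ⌊2615·15/100⌋ = 392
Train = 2615 - 392 = 2223

Train: 2223, Test: 392


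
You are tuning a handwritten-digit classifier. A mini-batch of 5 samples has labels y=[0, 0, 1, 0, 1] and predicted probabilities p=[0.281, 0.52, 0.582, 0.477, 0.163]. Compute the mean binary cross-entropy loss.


L[0] = -ln(1-0.281) = -ln(0.719) = 0.3299
L[1] = -ln(1-0.52) = -ln(0.48) = 0.734
L[2] = -ln(0.582) = 0.5413
L[3] = -ln(1-0.477) = -ln(0.523) = 0.6482
L[4] = -ln(0.163) = 1.814
mean = (0.3299 + 0.734 + 0.5413 + 0.6482 + 1.814)/5 = 0.8135

0.8135


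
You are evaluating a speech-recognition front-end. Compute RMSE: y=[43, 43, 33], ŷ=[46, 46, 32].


MSE = 19/3 = 6.3333
RMSE = √(19/3) = 2.5166

2.5166


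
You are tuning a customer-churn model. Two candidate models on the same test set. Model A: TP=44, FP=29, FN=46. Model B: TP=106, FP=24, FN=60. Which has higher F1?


Model A: P=44/73=0.6027, R=44/90=0.4889, F1=2PR/(P+R)=2TP/(2TP+FP+FN)=88/163=0.5399
Model B: P=106/130=0.8154, R=106/166=0.6386, F1=2PR/(P+R)=2TP/(2TP+FP+FN)=212/296=0.7162
0.5399 < 0.7162 → Model B

Model B


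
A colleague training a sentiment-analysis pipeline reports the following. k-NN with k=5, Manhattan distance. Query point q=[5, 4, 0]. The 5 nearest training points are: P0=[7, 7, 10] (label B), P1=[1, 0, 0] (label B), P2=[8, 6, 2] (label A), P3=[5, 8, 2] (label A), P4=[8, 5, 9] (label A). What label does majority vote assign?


d(q,P0) = 15  (label B)
d(q,P1) = 8  (label B)
d(q,P2) = 7  (label A)
d(q,P3) = 6  (label A)
d(q,P4) = 13  (label A)
Votes: A=3, B=2
Majority → A

A


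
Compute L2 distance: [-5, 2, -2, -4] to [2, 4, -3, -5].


d = √((-5-2)² + (2-4)² + (-2+ 3)² + (-4+ 5)²)
  = √(49 + 4 + 1 + 1)
  = √55 = 7.4162

7.4162


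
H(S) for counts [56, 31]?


Probabilities: [56/87, 31/87] ≈ [0.6437, 0.3563]
H = -((56/87)·log₂(56/87) + (31/87)·log₂(31/87))
  = 0.9396 bits

0.9396 bits


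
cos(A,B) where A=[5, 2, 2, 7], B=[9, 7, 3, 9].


A·B = 5·9 + 2·7 + 2·3 + 7·9 = 128
‖A‖ = √82 = 9.0554, ‖B‖ = √220 = 14.8324
cos = 128/(√82·√220) = 128/√18040 = 0.953

0.953


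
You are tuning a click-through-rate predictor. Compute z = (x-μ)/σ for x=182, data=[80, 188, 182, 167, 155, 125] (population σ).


μ = 149.5, σ = 37.2055
z = (182 - 149.5)/37.2055 = 0.8735

0.8735


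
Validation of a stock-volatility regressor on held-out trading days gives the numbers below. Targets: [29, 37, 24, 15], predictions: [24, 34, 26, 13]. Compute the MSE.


Squared errors: (29-24)²=25, (37-34)²=9, (24-26)²=4, (15-13)²=4
Sum = 42
MSE = 42/4 = 21/2

21/2


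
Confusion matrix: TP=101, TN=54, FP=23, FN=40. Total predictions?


Total = TP + TN + FP + FN
= 101 + 54 + 23 + 40
= 218
(Predicted positive: 124, predicted negative: 94)

218


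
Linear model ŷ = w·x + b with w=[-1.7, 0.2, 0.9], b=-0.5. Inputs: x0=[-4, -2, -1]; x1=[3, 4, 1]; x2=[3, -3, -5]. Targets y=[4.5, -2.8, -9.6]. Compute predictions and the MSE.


ŷ0 = (-1.7)·(-4) + (0.2)·(-2) + (0.9)·(-1) - 0.5 = 5.0
ŷ1 = (-1.7)·(3) + (0.2)·(4) + (0.9)·(1) - 0.5 = -3.9
ŷ2 = (-1.7)·(3) + (0.2)·(-3) + (0.9)·(-5) - 0.5 = -10.7
errors² = [0.25, 1.21, 1.21]
MSE = 2.6700/3 = 0.89

0.89


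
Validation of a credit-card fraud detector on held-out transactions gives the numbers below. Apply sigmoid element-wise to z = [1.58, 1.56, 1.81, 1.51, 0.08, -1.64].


σ(1.58) = 1/(1+e^-1.58) = 0.8292
σ(1.56) = 1/(1+e^-1.56) = 0.8264
σ(1.81) = 1/(1+e^-1.81) = 0.8594
σ(1.51) = 1/(1+e^-1.51) = 0.8191
σ(0.08) = 1/(1+e^-0.08) = 0.52
σ(-1.64) = 1/(1+e^1.64) = 0.1625
result = [0.8292, 0.8264, 0.8594, 0.8191, 0.52, 0.1625]

[0.8292, 0.8264, 0.8594, 0.8191, 0.52, 0.1625]


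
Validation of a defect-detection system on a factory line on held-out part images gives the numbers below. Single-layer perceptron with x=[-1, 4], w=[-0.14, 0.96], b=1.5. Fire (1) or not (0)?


z = (-1)·(-0.14) + (4)·(0.96) + 1.5
  = 5.48
step(z) = 1 (z≥0)

1


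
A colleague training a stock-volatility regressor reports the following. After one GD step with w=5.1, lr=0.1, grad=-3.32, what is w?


w_new = w - α·∇
= 5.1 - 0.1·-3.32
= 5.1 + 0.332
= 5.432

5.432


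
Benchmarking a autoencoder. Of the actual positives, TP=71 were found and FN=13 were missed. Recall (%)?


Recall = TP/(TP+FN)
= 71/(71+13)
= 71/84 = 84.52%

84.52%


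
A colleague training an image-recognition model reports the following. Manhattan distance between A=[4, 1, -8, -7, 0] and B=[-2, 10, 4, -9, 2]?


d = |4+ 2| + |1-10| + |-8-4| + |-7+ 9| + |0-2|
  = 6 + 9 + 12 + 2 + 2
  = 31

31


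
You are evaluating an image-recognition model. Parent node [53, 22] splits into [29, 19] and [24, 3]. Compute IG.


Parent = [53, 22], H_parent = 0.873
H_left = 0.9685 (n=48), H_right = 0.5033 (n=27)
H_children = (48/75)·0.9685 + (27/75)·0.5033 = 0.801
IG = 0.873 - 0.801 = 0.072

0.072


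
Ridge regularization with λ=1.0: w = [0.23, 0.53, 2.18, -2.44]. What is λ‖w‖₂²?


‖w‖₂² = (0.23)² + (0.53)² + (2.18)² + (-2.44)²
     = 0.0529 + 0.2809 + 4.7524 + 5.9536
     = 11.0398
λ·‖w‖₂² = 1.0·11.0398 = 11.0398

11.0398


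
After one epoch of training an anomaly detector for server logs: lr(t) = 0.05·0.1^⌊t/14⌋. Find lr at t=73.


n_drops = ⌊73/14⌋ = 5
lr = 0.05·0.1^5 = 0.05·0.00001 = 0.0000005

0.0000005


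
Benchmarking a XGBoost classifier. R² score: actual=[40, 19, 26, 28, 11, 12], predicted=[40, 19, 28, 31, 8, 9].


ȳ = 22.6667
SS_res = Σ(y-ŷ)² = 31
SS_tot = Σ(y-ȳ)² = 603.33
R² = 1 - SS_res/SS_tot = 1 - 0.0514 = 0.9486

0.9486


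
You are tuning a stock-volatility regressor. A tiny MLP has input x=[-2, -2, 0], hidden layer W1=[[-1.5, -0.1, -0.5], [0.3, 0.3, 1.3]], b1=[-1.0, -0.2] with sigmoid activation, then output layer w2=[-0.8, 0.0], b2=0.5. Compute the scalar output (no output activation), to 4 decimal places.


z1[0] = (-1.5)·(-2) + (-0.1)·(-2) + (-0.5)·(0) - 1.0 = 2.2
z1[1] = (0.3)·(-2) + (0.3)·(-2) + (1.3)·(0) - 0.2 = -1.4
h = sigmoid(z1) = [0.9002, 0.1978]
output = (-0.8)·(0.9002) + (0.0)·(0.1978) + 0.5 = -0.2202

-0.2202


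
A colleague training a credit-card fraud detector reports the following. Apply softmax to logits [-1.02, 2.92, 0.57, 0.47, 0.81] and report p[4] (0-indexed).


Exponentials: e^-1.02=0.3606, e^2.92=18.5413, e^0.57=1.7683, e^0.47=1.6, e^0.81=2.2479
Sum = 24.5181
Softmax = [0.0147, 0.7562, 0.0721, 0.0653, 0.0917]
p[4] = 2.2479/24.5181 = 0.0917

0.0917


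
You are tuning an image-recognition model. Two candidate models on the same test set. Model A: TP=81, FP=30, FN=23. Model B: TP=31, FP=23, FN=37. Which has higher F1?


Model A: P=81/111=0.7297, R=81/104=0.7788, F1=2PR/(P+R)=2TP/(2TP+FP+FN)=162/215=0.7535
Model B: P=31/54=0.5741, R=31/68=0.4559, F1=2PR/(P+R)=2TP/(2TP+FP+FN)=62/122=0.5082
0.7535 > 0.5082 → Model A

Model A


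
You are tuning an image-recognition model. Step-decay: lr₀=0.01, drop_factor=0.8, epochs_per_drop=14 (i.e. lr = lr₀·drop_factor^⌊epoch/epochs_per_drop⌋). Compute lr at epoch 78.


n_drops = ⌊78/14⌋ = 5
lr = 0.01·0.8^5 = 0.01·0.32768 = 0.0032768

0.0032768


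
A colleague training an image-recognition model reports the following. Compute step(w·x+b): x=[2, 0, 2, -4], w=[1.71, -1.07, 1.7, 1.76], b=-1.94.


z = (2)·(1.71) + (0)·(-1.07) + (2)·(1.7) + (-4)·(1.76) - 1.94
  = -2.16
step(z) = 0 (z<0)

0


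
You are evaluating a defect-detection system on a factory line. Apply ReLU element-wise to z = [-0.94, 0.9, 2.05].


ReLU(-0.94) = max(0, -0.94) = 0.0
ReLU(0.9) = max(0, 0.9) = 0.9
ReLU(2.05) = max(0, 2.05) = 2.05
result = [0.0, 0.9, 2.05]

[0.0, 0.9, 2.05]


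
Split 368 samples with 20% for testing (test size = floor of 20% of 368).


Test = ⌊368·20/100⌋ = 73
Train = 368 - 73 = 295

Train: 295, Test: 73


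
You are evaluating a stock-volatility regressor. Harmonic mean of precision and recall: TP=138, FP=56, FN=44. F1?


Precision = 138/194 = 0.7113
Recall = 138/182 = 0.7582
F1 = 2·P·R/(P+R) = 2·TP/(2·TP+FP+FN) = 276/(276+56+44) = 276/376 = 0.734

0.734


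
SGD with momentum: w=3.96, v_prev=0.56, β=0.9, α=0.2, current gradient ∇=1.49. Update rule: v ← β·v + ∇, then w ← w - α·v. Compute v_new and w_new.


v_new = 0.9·0.56 + 1.49 = 0.504 + 1.49 = 1.994
w_new = 3.96 - 0.2·1.994 = 3.96 - 0.3988 = 3.5612

v_new=1.994, w_new=3.5612


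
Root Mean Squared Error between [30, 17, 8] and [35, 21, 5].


MSE = 50/3 = 16.6667
RMSE = √(50/3) = 4.0825

4.0825


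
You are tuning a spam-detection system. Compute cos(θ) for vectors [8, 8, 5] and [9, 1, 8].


A·B = 8·9 + 8·1 + 5·8 = 120
‖A‖ = √153 = 12.3693, ‖B‖ = √146 = 12.083
cos = 120/(√153·√146) = 120/√22338 = 0.8029

0.8029


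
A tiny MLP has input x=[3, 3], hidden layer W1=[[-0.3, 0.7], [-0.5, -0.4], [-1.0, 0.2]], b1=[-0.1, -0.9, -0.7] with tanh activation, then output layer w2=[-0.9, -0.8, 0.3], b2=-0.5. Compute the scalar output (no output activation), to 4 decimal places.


z1[0] = (-0.3)·(3) + (0.7)·(3) - 0.1 = 1.1
z1[1] = (-0.5)·(3) + (-0.4)·(3) - 0.9 = -3.6
z1[2] = (-1.0)·(3) + (0.2)·(3) - 0.7 = -3.1
h = tanh(z1) = [0.8005, -0.9985, -0.9959]
output = (-0.9)·(0.8005) + (-0.8)·(-0.9985) + (0.3)·(-0.9959) - 0.5 = -0.7204

-0.7204


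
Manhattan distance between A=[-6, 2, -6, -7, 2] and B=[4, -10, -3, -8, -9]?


d = |-6-4| + |2+ 10| + |-6+ 3| + |-7+ 8| + |2+ 9|
  = 10 + 12 + 3 + 1 + 11
  = 37

37


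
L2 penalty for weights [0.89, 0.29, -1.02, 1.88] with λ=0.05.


‖w‖₂² = (0.89)² + (0.29)² + (-1.02)² + (1.88)²
     = 0.7921 + 0.0841 + 1.0404 + 3.5344
     = 5.451
λ·‖w‖₂² = 0.05·5.451 = 0.27255

0.27255


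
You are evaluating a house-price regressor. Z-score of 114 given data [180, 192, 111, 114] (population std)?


μ = 149.25, σ = 37.0093
z = (114 - 149.25)/37.0093 = -0.9525

-0.9525


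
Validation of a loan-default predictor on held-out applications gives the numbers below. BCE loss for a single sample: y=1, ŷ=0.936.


BCE = -[y·ln(p) + (1-y)·ln(1-p)]
= -1·ln(0.936) - 0
= -ln(0.936) = 0.0661

0.0661


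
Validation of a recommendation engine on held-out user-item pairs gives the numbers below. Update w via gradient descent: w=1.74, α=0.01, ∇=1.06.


w_new = w - α·∇
= 1.74 - 0.01·1.06
= 1.74 - 0.0106
= 1.7294

1.7294


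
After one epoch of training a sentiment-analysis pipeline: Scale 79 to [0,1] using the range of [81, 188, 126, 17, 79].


min=17, max=188
(79-17)/(188-17) = 62/171 = 0.3626

0.3626


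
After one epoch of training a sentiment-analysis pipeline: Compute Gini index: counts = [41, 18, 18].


Probabilities: [41/77, 18/77, 18/77] ≈ [0.5325, 0.2338, 0.2338]
Σpᵢ² = (1681 + 324 + 324)/77² = 2329/5929
Gini = 1 - Σpᵢ² = 1 - 2329/5929 = 0.6072

0.6072


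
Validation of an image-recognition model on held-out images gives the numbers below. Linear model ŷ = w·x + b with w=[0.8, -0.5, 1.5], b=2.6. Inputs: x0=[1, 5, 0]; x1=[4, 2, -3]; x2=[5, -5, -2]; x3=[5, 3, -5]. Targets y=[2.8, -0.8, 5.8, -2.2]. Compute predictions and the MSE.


ŷ0 = (0.8)·(1) + (-0.5)·(5) + (1.5)·(0) + 2.6 = 0.9
ŷ1 = (0.8)·(4) + (-0.5)·(2) + (1.5)·(-3) + 2.6 = 0.3
ŷ2 = (0.8)·(5) + (-0.5)·(-5) + (1.5)·(-2) + 2.6 = 6.1
ŷ3 = (0.8)·(5) + (-0.5)·(3) + (1.5)·(-5) + 2.6 = -2.4
errors² = [3.61, 1.21, 0.09, 0.04]
MSE = 4.9500/4 = 1.2375

1.2375


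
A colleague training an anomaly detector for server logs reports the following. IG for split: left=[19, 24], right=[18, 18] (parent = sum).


Parent = [37, 42], H_parent = 0.9971
H_left = 0.9902 (n=43), H_right = 1 (n=36)
H_children = (43/79)·0.9902 + (36/79)·1 = 0.9947
IG = 0.9971 - 0.9947 = 0.0024

0.0024


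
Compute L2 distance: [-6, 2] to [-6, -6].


d = √((-6+ 6)² + (2+ 6)²)
  = √(0 + 64)
  = √64 = 8.0

8.0


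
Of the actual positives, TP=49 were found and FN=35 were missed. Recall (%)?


Recall = TP/(TP+FN)
= 49/(49+35)
= 49/84 = 58.33%

58.33%


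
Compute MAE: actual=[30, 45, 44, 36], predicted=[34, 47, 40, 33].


Absolute errors: |30-34|=4, |45-47|=2, |44-40|=4, |36-33|=3
Sum = 13
MAE = 13/4 = 13/4

13/4


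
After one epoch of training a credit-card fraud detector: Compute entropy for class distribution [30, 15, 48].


Probabilities: [30/93, 15/93, 48/93] ≈ [0.3226, 0.1613, 0.5161]
H = -((30/93)·log₂(30/93) + (15/93)·log₂(15/93) + (48/93)·log₂(48/93))
  = 1.4436 bits

1.4436 bits


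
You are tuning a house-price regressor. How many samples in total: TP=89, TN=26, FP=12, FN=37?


Total = TP + TN + FP + FN
= 89 + 26 + 12 + 37
= 164
(Predicted positive: 101, predicted negative: 63)

164


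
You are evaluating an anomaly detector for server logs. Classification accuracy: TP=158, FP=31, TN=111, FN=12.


Accuracy = (TP+TN)/(TP+TN+FP+FN)
= (158+111)/(312)
= 269/312 = 86.22%

86.22%


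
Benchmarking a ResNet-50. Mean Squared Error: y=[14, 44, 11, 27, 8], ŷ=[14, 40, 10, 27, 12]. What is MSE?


Squared errors: (14-14)²=0, (44-40)²=16, (11-10)²=1, (27-27)²=0, (8-12)²=16
Sum = 33
MSE = 33/5 = 33/5

33/5


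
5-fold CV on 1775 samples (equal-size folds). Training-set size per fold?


Fold size = 1775/5 = 355
Training per fold = 1775 - 355 = 1420

1420


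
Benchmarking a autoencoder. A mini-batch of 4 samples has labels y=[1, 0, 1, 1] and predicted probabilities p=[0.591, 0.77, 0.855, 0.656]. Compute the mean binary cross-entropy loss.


L[0] = -ln(0.591) = 0.5259
L[1] = -ln(1-0.77) = -ln(0.23) = 1.4697
L[2] = -ln(0.855) = 0.1567
L[3] = -ln(0.656) = 0.4216
mean = (0.5259 + 1.4697 + 0.1567 + 0.4216)/4 = 0.6435

0.6435


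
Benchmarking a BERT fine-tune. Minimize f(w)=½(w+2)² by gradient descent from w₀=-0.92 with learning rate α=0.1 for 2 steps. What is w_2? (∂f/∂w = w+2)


step 1: grad = -0.92+2 = 1.08; w = -0.92 - 0.1·(1.08) = -1.028
step 2: grad = -1.028+2 = 0.972; w = -1.028 - 0.1·(0.972) = -1.1252

-1.1252


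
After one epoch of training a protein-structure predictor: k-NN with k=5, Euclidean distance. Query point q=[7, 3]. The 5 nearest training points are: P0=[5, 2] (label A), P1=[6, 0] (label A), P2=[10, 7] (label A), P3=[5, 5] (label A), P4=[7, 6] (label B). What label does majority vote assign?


d(q,P0) = 2.2361  (label A)
d(q,P1) = 3.1623  (label A)
d(q,P2) = 5.0  (label A)
d(q,P3) = 2.8284  (label A)
d(q,P4) = 3.0  (label B)
Votes: A=4, B=1
Majority → A

A


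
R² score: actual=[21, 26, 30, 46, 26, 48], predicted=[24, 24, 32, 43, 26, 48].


ȳ = 32.8333
SS_res = Σ(y-ŷ)² = 26
SS_tot = Σ(y-ȳ)² = 644.83
R² = 1 - SS_res/SS_tot = 1 - 0.0403 = 0.9597

0.9597


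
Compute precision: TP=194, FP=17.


Precision = TP/(TP+FP)
= 194/(194+17)
= 194/211 = 91.94%

91.94%


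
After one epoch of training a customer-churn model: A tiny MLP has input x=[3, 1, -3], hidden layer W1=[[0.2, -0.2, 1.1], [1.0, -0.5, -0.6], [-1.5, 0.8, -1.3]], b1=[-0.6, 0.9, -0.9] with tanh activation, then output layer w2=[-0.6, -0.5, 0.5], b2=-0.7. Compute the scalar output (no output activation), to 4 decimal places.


z1[0] = (0.2)·(3) + (-0.2)·(1) + (1.1)·(-3) - 0.6 = -3.5
z1[1] = (1.0)·(3) + (-0.5)·(1) + (-0.6)·(-3) + 0.9 = 5.2
z1[2] = (-1.5)·(3) + (0.8)·(1) + (-1.3)·(-3) - 0.9 = -0.7
h = tanh(z1) = [-0.9982, 0.9999, -0.6044]
output = (-0.6)·(-0.9982) + (-0.5)·(0.9999) + (0.5)·(-0.6044) - 0.7 = -0.9032

-0.9032


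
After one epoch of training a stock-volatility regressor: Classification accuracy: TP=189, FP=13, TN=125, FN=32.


Accuracy = (TP+TN)/(TP+TN+FP+FN)
= (189+125)/(359)
= 314/359 = 87.47%

87.47%


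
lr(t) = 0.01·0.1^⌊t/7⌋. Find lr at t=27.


n_drops = ⌊27/7⌋ = 3
lr = 0.01·0.1^3 = 0.01·0.001 = 0.00001

0.00001


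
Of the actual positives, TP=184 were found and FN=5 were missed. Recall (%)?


Recall = TP/(TP+FN)
= 184/(184+5)
= 184/189 = 97.35%

97.35%


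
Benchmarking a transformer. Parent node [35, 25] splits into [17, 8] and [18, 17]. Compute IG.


Parent = [35, 25], H_parent = 0.9799
H_left = 0.9044 (n=25), H_right = 0.9994 (n=35)
H_children = (25/60)·0.9044 + (35/60)·0.9994 = 0.9598
IG = 0.9799 - 0.9598 = 0.0201

0.0201


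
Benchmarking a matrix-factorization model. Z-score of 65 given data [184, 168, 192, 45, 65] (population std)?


μ = 130.8, σ = 62.691
z = (65 - 130.8)/62.691 = -1.0496

-1.0496


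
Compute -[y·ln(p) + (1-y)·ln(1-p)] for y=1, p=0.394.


BCE = -[y·ln(p) + (1-y)·ln(1-p)]
= -1·ln(0.394) - 0
= -ln(0.394) = 0.9314

0.9314


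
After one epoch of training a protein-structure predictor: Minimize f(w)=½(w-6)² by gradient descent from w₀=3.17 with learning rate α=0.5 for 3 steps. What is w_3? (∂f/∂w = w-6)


step 1: grad = 3.17-6 = -2.83; w = 3.17 - 0.5·(-2.83) = 4.585
step 2: grad = 4.585-6 = -1.415; w = 4.585 - 0.5·(-1.415) = 5.2925
step 3: grad = 5.2925-6 = -0.7075; w = 5.2925 - 0.5·(-0.7075) = 5.64625

5.64625


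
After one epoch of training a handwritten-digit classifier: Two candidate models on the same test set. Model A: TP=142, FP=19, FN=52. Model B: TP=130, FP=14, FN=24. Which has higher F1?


Model A: P=142/161=0.882, R=142/194=0.732, F1=2PR/(P+R)=2TP/(2TP+FP+FN)=284/355=0.8
Model B: P=130/144=0.9028, R=130/154=0.8442, F1=2PR/(P+R)=2TP/(2TP+FP+FN)=260/298=0.8725
0.8 < 0.8725 → Model B

Model B


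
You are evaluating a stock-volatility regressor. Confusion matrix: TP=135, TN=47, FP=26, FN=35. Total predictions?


Total = TP + TN + FP + FN
= 135 + 47 + 26 + 35
= 243
(Predicted positive: 161, predicted negative: 82)

243


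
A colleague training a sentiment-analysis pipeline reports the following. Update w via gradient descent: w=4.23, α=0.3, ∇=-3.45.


w_new = w - α·∇
= 4.23 - 0.3·-3.45
= 4.23 + 1.035
= 5.265

5.265


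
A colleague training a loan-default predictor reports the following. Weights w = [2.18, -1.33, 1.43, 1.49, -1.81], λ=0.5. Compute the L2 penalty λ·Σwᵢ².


‖w‖₂² = (2.18)² + (-1.33)² + (1.43)² + (1.49)² + (-1.81)²
     = 4.7524 + 1.7689 + 2.0449 + 2.2201 + 3.2761
     = 14.0624
λ·‖w‖₂² = 0.5·14.0624 = 7.0312

7.0312


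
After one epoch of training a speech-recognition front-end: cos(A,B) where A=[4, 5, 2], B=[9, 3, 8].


A·B = 4·9 + 5·3 + 2·8 = 67
‖A‖ = √45 = 6.7082, ‖B‖ = √154 = 12.4097
cos = 67/(√45·√154) = 67/√6930 = 0.8048

0.8048


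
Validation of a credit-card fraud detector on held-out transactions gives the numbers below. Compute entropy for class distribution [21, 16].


Probabilities: [21/37, 16/37] ≈ [0.5676, 0.4324]
H = -((21/37)·log₂(21/37) + (16/37)·log₂(16/37))
  = 0.9868 bits

0.9868 bits


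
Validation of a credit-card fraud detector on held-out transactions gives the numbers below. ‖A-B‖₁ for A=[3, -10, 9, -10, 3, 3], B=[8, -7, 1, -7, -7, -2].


d = |3-8| + |-10+ 7| + |9-1| + |-10+ 7| + |3+ 7| + |3+ 2|
  = 5 + 3 + 8 + 3 + 10 + 5
  = 34

34


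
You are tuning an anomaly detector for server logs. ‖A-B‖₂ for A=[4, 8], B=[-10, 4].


d = √((4+ 10)² + (8-4)²)
  = √(196 + 16)
  = √212 = 14.5602

14.5602


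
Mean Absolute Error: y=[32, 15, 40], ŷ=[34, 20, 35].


Absolute errors: |32-34|=2, |15-20|=5, |40-35|=5
Sum = 12
MAE = 12/3 = 4

4


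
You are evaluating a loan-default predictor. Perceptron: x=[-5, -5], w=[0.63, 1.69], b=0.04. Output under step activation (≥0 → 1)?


z = (-5)·(0.63) + (-5)·(1.69) + 0.04
  = -11.56
step(z) = 0 (z<0)

0


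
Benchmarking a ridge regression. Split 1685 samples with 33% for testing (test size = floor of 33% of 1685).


Test = ⌊1685·33/100⌋ = 556
Train = 1685 - 556 = 1129

Train: 1129, Test: 556


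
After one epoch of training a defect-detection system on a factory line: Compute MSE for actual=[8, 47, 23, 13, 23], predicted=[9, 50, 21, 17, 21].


Squared errors: (8-9)²=1, (47-50)²=9, (23-21)²=4, (13-17)²=16, (23-21)²=4
Sum = 34
MSE = 34/5 = 34/5

34/5


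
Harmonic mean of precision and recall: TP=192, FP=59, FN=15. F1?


Precision = 192/251 = 0.7649
Recall = 192/207 = 0.9275
F1 = 2·P·R/(P+R) = 2·TP/(2·TP+FP+FN) = 384/(384+59+15) = 384/458 = 0.8384

0.8384


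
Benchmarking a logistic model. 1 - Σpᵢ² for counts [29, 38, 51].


Probabilities: [29/118, 38/118, 51/118] ≈ [0.2458, 0.322, 0.4322]
Σpᵢ² = (841 + 1444 + 2601)/118² = 4886/13924
Gini = 1 - Σpᵢ² = 1 - 4886/13924 = 0.6491

0.6491


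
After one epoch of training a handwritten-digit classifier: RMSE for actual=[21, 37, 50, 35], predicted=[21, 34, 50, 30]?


MSE = 34/4 = 8.5
RMSE = √(34/4) = 2.9155

2.9155


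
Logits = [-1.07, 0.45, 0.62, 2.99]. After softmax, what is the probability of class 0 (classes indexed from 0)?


Exponentials: e^-1.07=0.343, e^0.45=1.5683, e^0.62=1.8589, e^2.99=19.8857
Sum = 23.6559
Softmax = [0.0145, 0.0663, 0.0786, 0.8406]
p[0] = 0.343/23.6559 = 0.0145

0.0145


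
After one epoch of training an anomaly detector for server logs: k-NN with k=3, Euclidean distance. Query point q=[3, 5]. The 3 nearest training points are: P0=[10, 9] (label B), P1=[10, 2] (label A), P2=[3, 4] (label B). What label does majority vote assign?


d(q,P0) = 8.0623  (label B)
d(q,P1) = 7.6158  (label A)
d(q,P2) = 1.0  (label B)
Votes: A=1, B=2
Majority → B

B


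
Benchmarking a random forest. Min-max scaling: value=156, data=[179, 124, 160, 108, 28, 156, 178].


min=28, max=179
(156-28)/(179-28) = 128/151 = 0.8477

0.8477


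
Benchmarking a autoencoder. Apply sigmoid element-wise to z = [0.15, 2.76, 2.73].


σ(0.15) = 1/(1+e^-0.15) = 0.5374
σ(2.76) = 1/(1+e^-2.76) = 0.9405
σ(2.73) = 1/(1+e^-2.73) = 0.9388
result = [0.5374, 0.9405, 0.9388]

[0.5374, 0.9405, 0.9388]


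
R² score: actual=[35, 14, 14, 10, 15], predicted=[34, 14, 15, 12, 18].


ȳ = 17.6
SS_res = Σ(y-ŷ)² = 15
SS_tot = Σ(y-ȳ)² = 393.2
R² = 1 - SS_res/SS_tot = 1 - 0.0381 = 0.9619

0.9619


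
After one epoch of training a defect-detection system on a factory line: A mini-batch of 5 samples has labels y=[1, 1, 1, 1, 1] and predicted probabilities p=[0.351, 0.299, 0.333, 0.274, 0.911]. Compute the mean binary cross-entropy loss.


L[0] = -ln(0.351) = 1.047
L[1] = -ln(0.299) = 1.2073
L[2] = -ln(0.333) = 1.0996
L[3] = -ln(0.274) = 1.2946
L[4] = -ln(0.911) = 0.0932
mean = (1.047 + 1.2073 + 1.0996 + 1.2946 + 0.0932)/5 = 0.9483

0.9483


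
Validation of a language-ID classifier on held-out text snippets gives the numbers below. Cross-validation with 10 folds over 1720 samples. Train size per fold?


Fold size = 1720/10 = 172
Training per fold = 1720 - 172 = 1548

1548


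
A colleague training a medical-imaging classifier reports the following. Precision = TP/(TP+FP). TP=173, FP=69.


Precision = TP/(TP+FP)
= 173/(173+69)
= 173/242 = 71.49%

71.49%


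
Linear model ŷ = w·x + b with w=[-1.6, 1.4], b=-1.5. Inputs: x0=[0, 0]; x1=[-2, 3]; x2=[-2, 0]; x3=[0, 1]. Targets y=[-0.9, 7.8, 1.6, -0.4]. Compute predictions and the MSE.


ŷ0 = (-1.6)·(0) + (1.4)·(0) - 1.5 = -1.5
ŷ1 = (-1.6)·(-2) + (1.4)·(3) - 1.5 = 5.9
ŷ2 = (-1.6)·(-2) + (1.4)·(0) - 1.5 = 1.7
ŷ3 = (-1.6)·(0) + (1.4)·(1) - 1.5 = -0.1
errors² = [0.36, 3.61, 0.01, 0.09]
MSE = 4.0700/4 = 1.0175

1.0175


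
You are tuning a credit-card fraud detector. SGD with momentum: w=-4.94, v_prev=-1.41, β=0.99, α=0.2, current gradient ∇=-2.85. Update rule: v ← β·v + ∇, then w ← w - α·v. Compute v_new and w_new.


v_new = 0.99·-1.41 - 2.85 = -1.3959 - 2.85 = -4.2459
w_new = -4.94 - 0.2·-4.2459 = -4.94 + 0.84918 = -4.09082

v_new=-4.2459, w_new=-4.09082


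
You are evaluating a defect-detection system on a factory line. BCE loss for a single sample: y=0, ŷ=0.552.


BCE = -[y·ln(p) + (1-y)·ln(1-p)]
= -0 - 1·ln(1-0.552)
= -ln(0.448) = 0.803

0.803


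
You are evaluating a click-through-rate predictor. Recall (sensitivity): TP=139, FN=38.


Recall = TP/(TP+FN)
= 139/(139+38)
= 139/177 = 78.53%

78.53%


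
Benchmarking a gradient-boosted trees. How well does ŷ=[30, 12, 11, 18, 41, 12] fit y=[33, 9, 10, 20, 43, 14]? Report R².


ȳ = 21.5
SS_res = Σ(y-ŷ)² = 31
SS_tot = Σ(y-ȳ)² = 941.5
R² = 1 - SS_res/SS_tot = 1 - 0.0329 = 0.9671

0.9671


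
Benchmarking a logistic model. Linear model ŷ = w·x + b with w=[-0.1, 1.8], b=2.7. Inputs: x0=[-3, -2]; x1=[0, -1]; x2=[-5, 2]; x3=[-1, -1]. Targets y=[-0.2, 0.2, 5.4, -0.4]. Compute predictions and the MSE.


ŷ0 = (-0.1)·(-3) + (1.8)·(-2) + 2.7 = -0.6
ŷ1 = (-0.1)·(0) + (1.8)·(-1) + 2.7 = 0.9
ŷ2 = (-0.1)·(-5) + (1.8)·(2) + 2.7 = 6.8
ŷ3 = (-0.1)·(-1) + (1.8)·(-1) + 2.7 = 1.0
errors² = [0.16, 0.49, 1.96, 1.96]
MSE = 4.5700/4 = 1.1425

1.1425


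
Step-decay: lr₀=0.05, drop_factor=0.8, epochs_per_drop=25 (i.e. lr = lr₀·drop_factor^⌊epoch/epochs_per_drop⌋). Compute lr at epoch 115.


n_drops = ⌊115/25⌋ = 4
lr = 0.05·0.8^4 = 0.05·0.4096 = 0.02048

0.02048


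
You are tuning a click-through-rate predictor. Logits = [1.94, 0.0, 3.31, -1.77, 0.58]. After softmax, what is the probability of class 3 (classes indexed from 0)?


Exponentials: e^1.94=6.9588, e^0.0=1, e^3.31=27.3851, e^-1.77=0.1703, e^0.58=1.786
Sum = 37.3002
Softmax = [0.1866, 0.0268, 0.7342, 0.0046, 0.0479]
p[3] = 0.1703/37.3002 = 0.0046

0.0046


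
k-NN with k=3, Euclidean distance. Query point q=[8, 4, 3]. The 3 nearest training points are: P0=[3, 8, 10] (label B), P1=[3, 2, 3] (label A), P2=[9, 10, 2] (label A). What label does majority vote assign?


d(q,P0) = 9.4868  (label B)
d(q,P1) = 5.3852  (label A)
d(q,P2) = 6.1644  (label A)
Votes: A=2, B=1
Majority → A

A


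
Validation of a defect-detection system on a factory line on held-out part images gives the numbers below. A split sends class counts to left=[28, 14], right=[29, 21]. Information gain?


Parent = [57, 35], H_parent = 0.9583
H_left = 0.9183 (n=42), H_right = 0.9815 (n=50)
H_children = (42/92)·0.9183 + (50/92)·0.9815 = 0.9526
IG = 0.9583 - 0.9526 = 0.0057

0.0057


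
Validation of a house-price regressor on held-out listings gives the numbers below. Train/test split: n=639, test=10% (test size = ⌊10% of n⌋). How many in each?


Test = ⌊639·10/100⌋ = 63
Train = 639 - 63 = 576

Train: 576, Test: 63


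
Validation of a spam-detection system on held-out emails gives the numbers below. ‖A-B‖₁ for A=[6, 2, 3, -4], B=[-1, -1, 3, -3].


d = |6+ 1| + |2+ 1| + |3-3| + |-4+ 3|
  = 7 + 3 + 0 + 1
  = 11

11


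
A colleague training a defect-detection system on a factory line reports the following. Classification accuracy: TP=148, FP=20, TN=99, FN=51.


Accuracy = (TP+TN)/(TP+TN+FP+FN)
= (148+99)/(318)
= 247/318 = 77.67%

77.67%


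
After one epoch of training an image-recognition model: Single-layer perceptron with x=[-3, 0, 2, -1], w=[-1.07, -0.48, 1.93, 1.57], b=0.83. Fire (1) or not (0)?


z = (-3)·(-1.07) + (0)·(-0.48) + (2)·(1.93) + (-1)·(1.57) + 0.83
  = 6.33
step(z) = 1 (z≥0)

1


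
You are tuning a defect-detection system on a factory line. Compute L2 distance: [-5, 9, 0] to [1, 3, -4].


d = √((-5-1)² + (9-3)² + (0+ 4)²)
  = √(36 + 36 + 16)
  = √88 = 9.3808

9.3808


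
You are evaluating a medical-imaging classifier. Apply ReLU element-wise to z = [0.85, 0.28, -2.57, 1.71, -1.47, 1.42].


ReLU(0.85) = max(0, 0.85) = 0.85
ReLU(0.28) = max(0, 0.28) = 0.28
ReLU(-2.57) = max(0, -2.57) = 0.0
ReLU(1.71) = max(0, 1.71) = 1.71
ReLU(-1.47) = max(0, -1.47) = 0.0
ReLU(1.42) = max(0, 1.42) = 1.42
result = [0.85, 0.28, 0.0, 1.71, 0.0, 1.42]

[0.85, 0.28, 0.0, 1.71, 0.0, 1.42]


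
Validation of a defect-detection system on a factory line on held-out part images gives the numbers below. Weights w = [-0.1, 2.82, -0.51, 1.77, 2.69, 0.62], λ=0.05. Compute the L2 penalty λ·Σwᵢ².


‖w‖₂² = (-0.1)² + (2.82)² + (-0.51)² + (1.77)² + (2.69)² + (0.62)²
     = 0.01 + 7.9524 + 0.2601 + 3.1329 + 7.2361 + 0.3844
     = 18.9759
λ·‖w‖₂² = 0.05·18.9759 = 0.948795

0.948795


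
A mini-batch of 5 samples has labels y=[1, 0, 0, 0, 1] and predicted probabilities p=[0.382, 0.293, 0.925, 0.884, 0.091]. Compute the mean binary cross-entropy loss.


L[0] = -ln(0.382) = 0.9623
L[1] = -ln(1-0.293) = -ln(0.707) = 0.3467
L[2] = -ln(1-0.925) = -ln(0.075) = 2.5903
L[3] = -ln(1-0.884) = -ln(0.116) = 2.1542
L[4] = -ln(0.091) = 2.3969
mean = (0.9623 + 0.3467 + 2.5903 + 2.1542 + 2.3969)/5 = 1.6901

1.6901


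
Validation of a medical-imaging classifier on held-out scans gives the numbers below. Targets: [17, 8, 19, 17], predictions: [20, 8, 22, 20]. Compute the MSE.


Squared errors: (17-20)²=9, (8-8)²=0, (19-22)²=9, (17-20)²=9
Sum = 27
MSE = 27/4 = 27/4

27/4


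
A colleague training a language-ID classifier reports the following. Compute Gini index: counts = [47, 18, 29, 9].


Probabilities: [47/103, 18/103, 29/103, 9/103] ≈ [0.4563, 0.1748, 0.2816, 0.0874]
Σpᵢ² = (2209 + 324 + 841 + 81)/103² = 3455/10609
Gini = 1 - Σpᵢ² = 1 - 3455/10609 = 0.6743

0.6743


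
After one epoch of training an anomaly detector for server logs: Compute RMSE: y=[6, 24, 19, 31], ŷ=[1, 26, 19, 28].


MSE = 38/4 = 9.5
RMSE = √(38/4) = 3.0822

3.0822


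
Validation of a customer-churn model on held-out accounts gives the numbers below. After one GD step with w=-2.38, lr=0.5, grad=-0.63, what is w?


w_new = w - α·∇
= -2.38 - 0.5·-0.63
= -2.38 + 0.315
= -2.065

-2.065


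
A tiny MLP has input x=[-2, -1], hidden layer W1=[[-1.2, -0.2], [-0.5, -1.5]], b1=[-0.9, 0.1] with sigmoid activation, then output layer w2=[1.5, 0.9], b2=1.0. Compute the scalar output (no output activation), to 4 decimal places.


z1[0] = (-1.2)·(-2) + (-0.2)·(-1) - 0.9 = 1.7
z1[1] = (-0.5)·(-2) + (-1.5)·(-1) + 0.1 = 2.6
h = sigmoid(z1) = [0.8455, 0.9309]
output = (1.5)·(0.8455) + (0.9)·(0.9309) + 1.0 = 3.1061

3.1061


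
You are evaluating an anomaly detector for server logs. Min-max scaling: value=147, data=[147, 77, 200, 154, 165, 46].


min=46, max=200
(147-46)/(200-46) = 101/154 = 0.6558

0.6558


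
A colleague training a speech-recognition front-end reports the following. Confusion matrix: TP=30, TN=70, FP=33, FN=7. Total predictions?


Total = TP + TN + FP + FN
= 30 + 70 + 33 + 7
= 140
(Predicted positive: 63, predicted negative: 77)

140


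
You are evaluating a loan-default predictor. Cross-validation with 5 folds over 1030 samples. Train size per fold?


Fold size = 1030/5 = 206
Training per fold = 1030 - 206 = 824

824


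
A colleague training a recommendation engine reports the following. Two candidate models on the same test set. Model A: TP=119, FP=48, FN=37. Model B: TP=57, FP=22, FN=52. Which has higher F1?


Model A: P=119/167=0.7126, R=119/156=0.7628, F1=2PR/(P+R)=2TP/(2TP+FP+FN)=238/323=0.7368
Model B: P=57/79=0.7215, R=57/109=0.5229, F1=2PR/(P+R)=2TP/(2TP+FP+FN)=114/188=0.6064
0.7368 > 0.6064 → Model A

Model A


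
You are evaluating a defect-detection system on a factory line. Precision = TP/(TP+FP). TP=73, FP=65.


Precision = TP/(TP+FP)
= 73/(73+65)
= 73/138 = 52.9%

52.9%


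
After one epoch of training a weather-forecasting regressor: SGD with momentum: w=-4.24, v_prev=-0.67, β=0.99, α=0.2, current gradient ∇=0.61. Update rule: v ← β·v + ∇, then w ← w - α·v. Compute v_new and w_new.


v_new = 0.99·-0.67 + 0.61 = -0.6633 + 0.61 = -0.0533
w_new = -4.24 - 0.2·-0.0533 = -4.24 + 0.01066 = -4.22934

v_new=-0.0533, w_new=-4.22934


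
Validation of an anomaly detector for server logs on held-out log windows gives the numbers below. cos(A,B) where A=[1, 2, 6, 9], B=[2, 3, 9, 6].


A·B = 1·2 + 2·3 + 6·9 + 9·6 = 116
‖A‖ = √122 = 11.0454, ‖B‖ = √130 = 11.4018
cos = 116/(√122·√130) = 116/√15860 = 0.9211

0.9211
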